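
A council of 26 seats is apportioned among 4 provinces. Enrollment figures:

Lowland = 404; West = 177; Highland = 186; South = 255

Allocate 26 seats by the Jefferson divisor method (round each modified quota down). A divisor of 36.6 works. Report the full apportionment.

With modified divisor 36.6: modified quotas Lowland 11.038, West 4.836, Highland 5.082, South 6.967.
Rounding down: Lowland 11, West 4, Highland 5, South 6 (total 26).

Lowland 11, West 4, Highland 5, South 6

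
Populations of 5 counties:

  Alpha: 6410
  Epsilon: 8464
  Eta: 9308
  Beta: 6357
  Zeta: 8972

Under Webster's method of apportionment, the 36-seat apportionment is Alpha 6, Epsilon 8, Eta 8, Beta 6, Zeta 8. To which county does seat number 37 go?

Priority for the next seat is population ÷ (current seats + 0.5).
Priorities: Alpha 986.154, Epsilon 995.765, Eta 1095.059, Beta 978.000, Zeta 1055.529.
Highest priority: Eta.

Eta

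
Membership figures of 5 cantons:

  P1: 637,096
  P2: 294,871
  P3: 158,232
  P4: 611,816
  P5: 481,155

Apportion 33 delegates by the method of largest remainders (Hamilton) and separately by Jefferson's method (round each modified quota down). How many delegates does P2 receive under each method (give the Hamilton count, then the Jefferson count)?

Hamilton: P1 10, P2 5, P3 2, P4 9, P5 7.
Jefferson: P1 10, P2 4, P3 2, P4 10, P5 7.
P2 gets 5 under Hamilton and 4 under Jefferson.

5 and 4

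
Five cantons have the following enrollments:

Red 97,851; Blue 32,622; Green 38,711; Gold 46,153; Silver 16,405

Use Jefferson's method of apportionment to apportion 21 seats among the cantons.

Red 10; Blue 3; Green 3; Gold 4; Silver 1

Standard divisor 231742/21 ≈ 11035.333; standard quotas: Red 8.867, Blue 2.956, Green 3.508, Gold 4.182, Silver 1.487.
Rounding down gives 8, 2, 3, 4, 1 = 18 seats, so the divisor must be adjusted.
With modified divisor 9730: modified quotas Red 10.057, Blue 3.353, Green 3.979, Gold 4.743, Silver 1.686.
Rounding down: Red 10, Blue 3, Green 3, Gold 4, Silver 1 (total 21).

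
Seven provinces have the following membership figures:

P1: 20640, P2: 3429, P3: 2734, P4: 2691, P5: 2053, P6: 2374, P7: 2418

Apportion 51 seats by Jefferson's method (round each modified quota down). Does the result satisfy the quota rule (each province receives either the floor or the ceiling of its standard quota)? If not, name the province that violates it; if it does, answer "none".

P1

Standard quotas: P1 28.967, P2 4.812, P3 3.837, P4 3.777, P5 2.881, P6 3.332, P7 3.394.
Jefferson allocation: P1 30, P2 5, P3 4, P4 3, P5 3, P6 3, P7 3.
P1 has quota 28.967 (lower 28, upper 29) but receives 30 — outside the quota interval.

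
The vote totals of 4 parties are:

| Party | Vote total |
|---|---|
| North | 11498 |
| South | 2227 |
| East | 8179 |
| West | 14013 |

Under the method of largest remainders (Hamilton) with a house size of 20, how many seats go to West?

Total 35917; standard divisor 35917/20 ≈ 1795.85.
Standard quotas: North 6.4025, South 1.2401, East 4.5544, West 7.8030.
Lower quotas: North 6, South 1, East 4, West 7 (sum 18, leaving 2 seats).
Remainders in descending order: West 0.8030, East 0.5544, North 0.4025, South 0.2401.
Largest remainders: West, East receive the extra seats.
West receives 8.

8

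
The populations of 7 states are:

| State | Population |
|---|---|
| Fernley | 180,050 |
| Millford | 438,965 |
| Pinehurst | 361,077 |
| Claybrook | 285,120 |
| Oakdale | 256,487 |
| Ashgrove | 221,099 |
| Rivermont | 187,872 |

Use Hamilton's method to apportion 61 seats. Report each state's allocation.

Fernley: 6, Millford: 14, Pinehurst: 11, Claybrook: 9, Oakdale: 8, Ashgrove: 7, Rivermont: 6

Standard divisor: 1930670 ÷ 61 ≈ 31650.328.
Standard quotas: Fernley 5.6887, Millford 13.8692, Pinehurst 11.4083, Claybrook 9.0084, Oakdale 8.1038, Ashgrove 6.9857, Rivermont 5.9359.
Lower quotas: Fernley 5, Millford 13, Pinehurst 11, Claybrook 9, Oakdale 8, Ashgrove 6, Rivermont 5 (sum 57, leaving 4 seats).
Remainders in descending order: Ashgrove 0.9857, Rivermont 0.9359, Millford 0.8692, Fernley 0.6887, Pinehurst 0.4083, Oakdale 0.1038, Claybrook 0.0084.
Largest remainders: Ashgrove, Rivermont, Millford, Fernley receive the extra seats.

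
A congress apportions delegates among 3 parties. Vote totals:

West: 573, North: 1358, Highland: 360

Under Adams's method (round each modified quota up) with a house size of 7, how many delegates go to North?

4

Standard divisor 2291/7 ≈ 327.286; standard quotas: West 1.751, North 4.149, Highland 1.100.
Rounding up gives 2, 5, 2 = 9 seats, so the divisor must be adjusted.
With modified divisor 400: modified quotas West 1.433, North 3.395, Highland 0.900.
Rounding up: West 2, North 4, Highland 1 (total 7).
North receives 4.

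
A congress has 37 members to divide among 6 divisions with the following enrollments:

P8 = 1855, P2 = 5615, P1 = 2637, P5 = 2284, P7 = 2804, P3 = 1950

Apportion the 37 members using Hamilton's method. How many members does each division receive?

P8 4, P2 12, P1 6, P5 5, P7 6, P3 4

Total 17145; standard divisor 17145/37 ≈ 463.378.
Standard quotas: P8 4.0032, P2 12.1175, P1 5.6908, P5 4.9290, P7 6.0512, P3 4.2082.
Lower quotas: P8 4, P2 12, P1 5, P5 4, P7 6, P3 4 (sum 35, leaving 2 seats).
Remainders in descending order: P5 0.9290, P1 0.6908, P3 0.2082, P2 0.1175, P7 0.0512, P8 0.0032.
The surplus seats go to P5, P1.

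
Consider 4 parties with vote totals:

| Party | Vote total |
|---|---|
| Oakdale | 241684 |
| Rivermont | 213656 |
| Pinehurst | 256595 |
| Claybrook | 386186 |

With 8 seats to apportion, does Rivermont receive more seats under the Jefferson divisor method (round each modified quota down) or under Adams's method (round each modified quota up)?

Adams

Jefferson: Oakdale 2, Rivermont 1, Pinehurst 2, Claybrook 3.
Adams: Oakdale 2, Rivermont 2, Pinehurst 2, Claybrook 2.
Rivermont gets 1 under Jefferson and 2 under Adams.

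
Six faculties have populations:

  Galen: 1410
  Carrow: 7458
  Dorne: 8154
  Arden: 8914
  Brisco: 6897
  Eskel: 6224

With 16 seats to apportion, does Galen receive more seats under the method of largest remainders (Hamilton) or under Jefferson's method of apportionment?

Hamilton: Galen 1, Carrow 3, Dorne 3, Arden 4, Brisco 3, Eskel 2.
Jefferson: Galen 0, Carrow 3, Dorne 3, Arden 4, Brisco 3, Eskel 3.
Galen gets 1 under Hamilton and 0 under Jefferson.

Hamilton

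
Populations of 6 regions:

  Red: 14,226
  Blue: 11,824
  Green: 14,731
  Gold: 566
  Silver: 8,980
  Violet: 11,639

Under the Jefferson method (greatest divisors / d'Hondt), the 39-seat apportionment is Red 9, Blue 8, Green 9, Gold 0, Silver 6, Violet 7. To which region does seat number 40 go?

Green

Priority for the next seat is population ÷ (current seats + 1).
Priorities: Red 1422.600, Blue 1313.778, Green 1473.100, Gold 566.000, Silver 1282.857, Violet 1454.875.
Highest priority: Green.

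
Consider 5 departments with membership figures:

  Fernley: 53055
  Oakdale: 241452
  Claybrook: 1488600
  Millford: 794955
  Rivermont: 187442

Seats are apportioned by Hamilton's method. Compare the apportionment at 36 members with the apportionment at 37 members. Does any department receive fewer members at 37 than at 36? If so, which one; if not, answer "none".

At 36 seats: Fernley 1, Oakdale 3, Claybrook 19, Millford 10, Rivermont 3.
At 37 seats: Fernley 1, Oakdale 3, Claybrook 20, Millford 11, Rivermont 2.
Rivermont drops from 3 to 2.

Rivermont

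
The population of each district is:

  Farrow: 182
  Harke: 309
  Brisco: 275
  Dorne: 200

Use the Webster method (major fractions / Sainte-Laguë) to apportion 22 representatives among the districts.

Standard divisor 966/22 ≈ 43.909; standard quotas: Farrow 4.145, Harke 7.037, Brisco 6.263, Dorne 4.555.
Rounding to the nearest integer gives Farrow 4, Harke 7, Brisco 6, Dorne 5 — total 22, matching the house size, so no adjustment is needed.

Farrow: 4; Harke: 7; Brisco: 6; Dorne: 5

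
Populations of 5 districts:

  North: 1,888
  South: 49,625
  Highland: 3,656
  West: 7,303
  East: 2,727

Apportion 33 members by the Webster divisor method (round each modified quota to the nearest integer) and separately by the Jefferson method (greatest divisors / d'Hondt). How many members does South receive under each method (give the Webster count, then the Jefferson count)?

Webster: North 1, South 25, Highland 2, West 4, East 1.
Jefferson: North 1, South 27, Highland 1, West 3, East 1.
South gets 25 under Webster and 27 under Jefferson.

25 and 27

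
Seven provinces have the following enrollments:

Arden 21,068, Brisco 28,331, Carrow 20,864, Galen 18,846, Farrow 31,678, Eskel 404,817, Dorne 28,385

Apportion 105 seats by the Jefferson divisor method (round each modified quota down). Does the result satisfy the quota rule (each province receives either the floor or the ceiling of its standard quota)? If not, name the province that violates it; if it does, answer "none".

Eskel

Standard quotas: Arden 3.993, Brisco 5.370, Carrow 3.954, Galen 3.572, Farrow 6.004, Eskel 76.727, Dorne 5.380.
Jefferson allocation: Arden 4, Brisco 5, Carrow 4, Galen 3, Farrow 6, Eskel 78, Dorne 5.
Eskel has quota 76.727 (lower 76, upper 77) but receives 78 — outside the quota interval.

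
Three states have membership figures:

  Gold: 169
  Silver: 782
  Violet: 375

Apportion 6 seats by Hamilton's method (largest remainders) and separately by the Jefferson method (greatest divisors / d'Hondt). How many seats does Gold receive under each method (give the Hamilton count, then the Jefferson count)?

Hamilton: Gold 1, Silver 3, Violet 2.
Jefferson: Gold 0, Silver 4, Violet 2.
Gold gets 1 under Hamilton and 0 under Jefferson.

1 and 0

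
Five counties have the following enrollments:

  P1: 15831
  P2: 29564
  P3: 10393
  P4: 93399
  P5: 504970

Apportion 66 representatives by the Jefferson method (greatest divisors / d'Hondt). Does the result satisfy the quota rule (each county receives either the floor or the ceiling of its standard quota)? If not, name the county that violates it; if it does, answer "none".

P5

Standard quotas: P1 1.597, P2 2.983, P3 1.049, P4 9.423, P5 50.948.
Jefferson allocation: P1 1, P2 3, P3 1, P4 9, P5 52.
P5 has quota 50.948 (lower 50, upper 51) but receives 52 — outside the quota interval.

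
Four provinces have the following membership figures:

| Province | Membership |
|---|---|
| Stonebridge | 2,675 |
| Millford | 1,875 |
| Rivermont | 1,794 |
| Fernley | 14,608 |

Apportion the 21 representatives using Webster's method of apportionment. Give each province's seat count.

Standard divisor 20952/21 ≈ 997.714; standard quotas: Stonebridge 2.681, Millford 1.879, Rivermont 1.798, Fernley 14.641.
Rounding to the nearest integer gives 3, 2, 2, 15 = 22 seats, so the divisor must be adjusted.
With modified divisor 1040: modified quotas Stonebridge 2.572, Millford 1.803, Rivermont 1.725, Fernley 14.046.
Rounding to the nearest integer: Stonebridge 3, Millford 2, Rivermont 2, Fernley 14 (total 21).

Stonebridge: 3, Millford: 2, Rivermont: 2, Fernley: 14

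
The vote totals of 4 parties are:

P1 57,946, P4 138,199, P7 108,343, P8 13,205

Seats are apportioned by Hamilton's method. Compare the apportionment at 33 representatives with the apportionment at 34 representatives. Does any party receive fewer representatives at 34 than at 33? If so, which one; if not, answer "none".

At 33 seats: P1 6, P4 14, P7 11, P8 2.
At 34 seats: P1 6, P4 15, P7 12, P8 1.
P8 drops from 2 to 1.

P8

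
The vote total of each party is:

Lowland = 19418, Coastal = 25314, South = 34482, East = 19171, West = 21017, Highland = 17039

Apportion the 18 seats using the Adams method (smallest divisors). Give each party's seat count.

Lowland: 3, Coastal: 3, South: 4, East: 3, West: 3, Highland: 2

Standard divisor 136441/18 ≈ 7580.056; standard quotas: Lowland 2.562, Coastal 3.340, South 4.549, East 2.529, West 2.773, Highland 2.248.
Rounding up gives 3, 4, 5, 3, 3, 3 = 21 seats, so the divisor must be adjusted.
With modified divisor 9100: modified quotas Lowland 2.134, Coastal 2.782, South 3.789, East 2.107, West 2.310, Highland 1.872.
Rounding up: Lowland 3, Coastal 3, South 4, East 3, West 3, Highland 2 (total 18).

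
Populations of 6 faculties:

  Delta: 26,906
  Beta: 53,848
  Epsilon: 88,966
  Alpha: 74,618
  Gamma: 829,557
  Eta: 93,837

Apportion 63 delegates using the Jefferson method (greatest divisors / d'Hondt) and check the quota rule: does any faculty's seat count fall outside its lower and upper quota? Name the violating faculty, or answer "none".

Gamma

Standard quotas: Delta 1.452, Beta 2.905, Epsilon 4.800, Alpha 4.026, Gamma 44.755, Eta 5.063.
Jefferson allocation: Delta 1, Beta 3, Epsilon 4, Alpha 4, Gamma 46, Eta 5.
Gamma has quota 44.755 (lower 44, upper 45) but receives 46 — outside the quota interval.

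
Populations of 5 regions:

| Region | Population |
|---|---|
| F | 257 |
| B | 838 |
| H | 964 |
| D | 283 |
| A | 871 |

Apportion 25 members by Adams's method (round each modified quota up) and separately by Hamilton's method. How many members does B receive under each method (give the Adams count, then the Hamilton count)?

Adams: F 2, B 6, H 7, D 3, A 7.
Hamilton: F 2, B 7, H 7, D 2, A 7.
B gets 6 under Adams and 7 under Hamilton.

6 and 7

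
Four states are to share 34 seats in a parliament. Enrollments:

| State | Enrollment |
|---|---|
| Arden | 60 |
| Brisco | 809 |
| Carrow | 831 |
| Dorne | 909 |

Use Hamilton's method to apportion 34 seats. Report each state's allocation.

Arden 1; Brisco 10; Carrow 11; Dorne 12

Standard divisor: 2609 ÷ 34 ≈ 76.735.
Standard quotas: Arden 0.782, Brisco 10.543, Carrow 10.829, Dorne 11.846.
Lower quotas: Arden 0, Brisco 10, Carrow 10, Dorne 11 (sum 31, leaving 3 seats).
Remainders in descending order: Dorne 0.846, Carrow 0.829, Arden 0.782, Brisco 0.543.
Largest remainders: Dorne, Carrow, Arden receive the extra seats.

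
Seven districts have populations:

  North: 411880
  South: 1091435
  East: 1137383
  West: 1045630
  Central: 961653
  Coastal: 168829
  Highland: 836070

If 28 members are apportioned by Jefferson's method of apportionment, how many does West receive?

Standard divisor 5652880/28 ≈ 201888.571; standard quotas: North 2.040, South 5.406, East 5.634, West 5.179, Central 4.763, Coastal 0.836, Highland 4.141.
Rounding down gives 2, 5, 5, 5, 4, 0, 4 = 25 seats, so the divisor must be adjusted.
With modified divisor 178100: modified quotas North 2.313, South 6.128, East 6.386, West 5.871, Central 5.400, Coastal 0.948, Highland 4.694.
Rounding down: North 2, South 6, East 6, West 5, Central 5, Coastal 0, Highland 4 (total 28).
West receives 5.

5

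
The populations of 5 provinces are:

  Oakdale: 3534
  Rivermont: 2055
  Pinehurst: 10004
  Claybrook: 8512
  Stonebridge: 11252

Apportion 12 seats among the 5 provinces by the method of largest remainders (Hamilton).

The standard divisor is 35357/12 ≈ 2946.417.
Standard quotas: Oakdale 1.1994, Rivermont 0.6975, Pinehurst 3.3953, Claybrook 2.8889, Stonebridge 3.8189.
Lower quotas: Oakdale 1, Rivermont 0, Pinehurst 3, Claybrook 2, Stonebridge 3 (sum 9, leaving 3 seats).
Remainders in descending order: Claybrook 0.8889, Stonebridge 0.8189, Rivermont 0.6975, Pinehurst 0.3953, Oakdale 0.1994.
Largest remainders: Claybrook, Stonebridge, Rivermont receive the extra seats.

Oakdale 1; Rivermont 1; Pinehurst 3; Claybrook 3; Stonebridge 4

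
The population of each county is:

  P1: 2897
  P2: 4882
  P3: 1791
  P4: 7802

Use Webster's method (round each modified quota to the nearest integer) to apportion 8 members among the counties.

P1: 1; P2: 2; P3: 1; P4: 4

Standard divisor 17372/8 ≈ 2171.5; standard quotas: P1 1.334, P2 2.248, P3 0.825, P4 3.593.
Rounding to the nearest integer gives P1 1, P2 2, P3 1, P4 4 — total 8, matching the house size, so no adjustment is needed.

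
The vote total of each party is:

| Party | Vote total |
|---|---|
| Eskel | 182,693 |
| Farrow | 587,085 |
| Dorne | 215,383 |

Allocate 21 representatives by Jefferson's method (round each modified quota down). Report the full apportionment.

Standard divisor 985161/21 ≈ 46912.429; standard quotas: Eskel 3.894, Farrow 12.514, Dorne 4.591.
Rounding down gives 3, 12, 4 = 19 seats, so the divisor must be adjusted.
With modified divisor 44100: modified quotas Eskel 4.143, Farrow 13.313, Dorne 4.884.
Rounding down: Eskel 4, Farrow 13, Dorne 4 (total 21).

Eskel=4; Farrow=13; Dorne=4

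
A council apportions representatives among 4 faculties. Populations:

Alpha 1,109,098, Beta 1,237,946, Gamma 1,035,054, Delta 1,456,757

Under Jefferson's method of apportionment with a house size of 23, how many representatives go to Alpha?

Standard divisor 4838855/23 ≈ 210385; standard quotas: Alpha 5.272, Beta 5.884, Gamma 4.920, Delta 6.924.
Rounding down gives 5, 5, 4, 6 = 20 seats, so the divisor must be adjusted.
With modified divisor 195600: modified quotas Alpha 5.670, Beta 6.329, Gamma 5.292, Delta 7.448.
Rounding down: Alpha 5, Beta 6, Gamma 5, Delta 7 (total 23).
Alpha receives 5.

5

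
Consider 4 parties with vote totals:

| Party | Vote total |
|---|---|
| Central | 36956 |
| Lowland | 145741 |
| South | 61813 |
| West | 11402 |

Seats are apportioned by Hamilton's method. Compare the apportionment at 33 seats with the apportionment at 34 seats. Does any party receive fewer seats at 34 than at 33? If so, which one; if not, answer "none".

At 33 seats: Central 5, Lowland 19, South 8, West 1.
At 34 seats: Central 5, Lowland 19, South 8, West 2.
No party's allocation decreased.

none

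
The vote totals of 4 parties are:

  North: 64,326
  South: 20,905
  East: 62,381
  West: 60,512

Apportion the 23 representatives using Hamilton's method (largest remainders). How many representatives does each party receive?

North 7, South 2, East 7, West 7

Standard divisor: 208124 ÷ 23 ≈ 9048.87.
Standard quotas: North 7.1087, South 2.3102, East 6.8938, West 6.6872.
Lower quotas: North 7, South 2, East 6, West 6 (sum 21, leaving 2 seats).
Remainders in descending order: East 0.8938, West 0.6872, South 0.3102, North 0.1087.
The surplus seats go to East, West.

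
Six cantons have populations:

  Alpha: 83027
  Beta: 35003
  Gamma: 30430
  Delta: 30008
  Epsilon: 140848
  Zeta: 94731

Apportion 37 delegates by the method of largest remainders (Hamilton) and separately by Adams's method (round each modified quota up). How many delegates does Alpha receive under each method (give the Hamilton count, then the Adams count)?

7 and 8

Hamilton: Alpha 7, Beta 3, Gamma 3, Delta 3, Epsilon 13, Zeta 8.
Adams: Alpha 8, Beta 3, Gamma 3, Delta 3, Epsilon 12, Zeta 8.
Alpha gets 7 under Hamilton and 8 under Adams.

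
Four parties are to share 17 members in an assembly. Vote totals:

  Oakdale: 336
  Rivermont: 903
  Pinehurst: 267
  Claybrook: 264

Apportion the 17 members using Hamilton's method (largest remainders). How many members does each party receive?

Oakdale: 3; Rivermont: 9; Pinehurst: 3; Claybrook: 2

Standard divisor: 1770 ÷ 17 ≈ 104.118.
Standard quotas: Oakdale 3.227, Rivermont 8.673, Pinehurst 2.564, Claybrook 2.536.
Lower quotas: Oakdale 3, Rivermont 8, Pinehurst 2, Claybrook 2 (sum 15, leaving 2 seats).
Remainders in descending order: Rivermont 0.673, Pinehurst 0.564, Claybrook 0.536, Oakdale 0.227.
Largest remainders: Rivermont, Pinehurst receive the extra seats.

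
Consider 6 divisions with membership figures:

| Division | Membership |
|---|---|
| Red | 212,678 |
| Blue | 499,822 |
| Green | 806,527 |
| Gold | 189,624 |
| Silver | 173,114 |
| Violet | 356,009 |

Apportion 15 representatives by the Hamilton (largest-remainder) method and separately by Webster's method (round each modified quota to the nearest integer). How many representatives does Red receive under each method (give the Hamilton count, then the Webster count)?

2 and 1

Hamilton: Red 2, Blue 3, Green 6, Gold 1, Silver 1, Violet 2.
Webster: Red 1, Blue 4, Green 6, Gold 1, Silver 1, Violet 2.
Red gets 2 under Hamilton and 1 under Webster.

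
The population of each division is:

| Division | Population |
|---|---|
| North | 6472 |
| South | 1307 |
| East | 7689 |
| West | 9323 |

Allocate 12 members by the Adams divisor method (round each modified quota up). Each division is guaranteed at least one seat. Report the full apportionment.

Standard divisor 24791/12 ≈ 2065.917; standard quotas: North 3.133, South 0.633, East 3.722, West 4.513.
Rounding up gives 4, 1, 4, 5 = 14 seats, so the divisor must be adjusted.
With modified divisor 2400: modified quotas North 2.697, South 0.545, East 3.204, West 3.885.
Rounding up: North 3, South 1, East 4, West 4 (total 12).

North: 3; South: 1; East: 4; West: 4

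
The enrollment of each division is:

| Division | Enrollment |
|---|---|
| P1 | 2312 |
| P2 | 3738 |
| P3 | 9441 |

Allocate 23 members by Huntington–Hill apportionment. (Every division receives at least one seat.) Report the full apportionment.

With divisor 675: modified quotas P1 3.425, P2 5.538, P3 13.987.
Geometric-mean thresholds: P1 √(3·4)=3.464, P2 √(5·6)=5.477, P3 √(13·14)=13.491.
Each quota rounded against its threshold gives P1 3, P2 6, P3 14 (total 23).

P1 3; P2 6; P3 14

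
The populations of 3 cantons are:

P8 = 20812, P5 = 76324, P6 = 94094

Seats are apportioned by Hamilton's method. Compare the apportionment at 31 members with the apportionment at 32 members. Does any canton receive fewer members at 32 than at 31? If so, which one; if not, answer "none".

At 31 seats: P8 4, P5 12, P6 15.
At 32 seats: P8 3, P5 13, P6 16.
P8 drops from 4 to 3.

P8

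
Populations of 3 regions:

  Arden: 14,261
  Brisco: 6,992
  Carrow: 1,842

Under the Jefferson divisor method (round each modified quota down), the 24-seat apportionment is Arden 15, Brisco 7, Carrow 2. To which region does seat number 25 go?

Priority for the next seat is population ÷ (current seats + 1).
Priorities: Arden 891.312, Brisco 874.000, Carrow 614.000.
Highest priority: Arden.

Arden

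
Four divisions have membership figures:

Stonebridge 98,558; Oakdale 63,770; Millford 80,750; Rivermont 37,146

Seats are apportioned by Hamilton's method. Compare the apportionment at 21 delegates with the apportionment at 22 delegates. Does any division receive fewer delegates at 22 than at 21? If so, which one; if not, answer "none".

At 21 seats: Stonebridge 7, Oakdale 5, Millford 6, Rivermont 3.
At 22 seats: Stonebridge 8, Oakdale 5, Millford 6, Rivermont 3.
No division's allocation decreased.

none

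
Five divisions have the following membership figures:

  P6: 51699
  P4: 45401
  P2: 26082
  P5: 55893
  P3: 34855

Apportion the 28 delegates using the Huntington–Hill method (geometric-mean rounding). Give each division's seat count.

P6=7, P4=6, P2=3, P5=7, P3=5

With divisor 7662: modified quotas P6 6.747, P4 5.925, P2 3.404, P5 7.295, P3 4.549.
Geometric-mean thresholds: P6 √(6·7)=6.481, P4 √(5·6)=5.477, P2 √(3·4)=3.464, P5 √(7·8)=7.483, P3 √(4·5)=4.472.
Each quota rounded against its threshold gives P6 7, P4 6, P2 3, P5 7, P3 5 (total 28).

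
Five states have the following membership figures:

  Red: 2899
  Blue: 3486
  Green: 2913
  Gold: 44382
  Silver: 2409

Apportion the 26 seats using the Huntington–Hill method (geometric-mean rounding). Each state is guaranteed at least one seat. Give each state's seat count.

Red 1, Blue 2, Green 1, Gold 21, Silver 1

With divisor 2115: modified quotas Red 1.371, Blue 1.648, Green 1.377, Gold 20.984, Silver 1.139.
Geometric-mean thresholds: Red √(1·2)=1.414, Blue √(1·2)=1.414, Green √(1·2)=1.414, Gold √(20·21)=20.494, Silver √(1·2)=1.414.
Each quota rounded against its threshold gives Red 1, Blue 2, Green 1, Gold 21, Silver 1 (total 26).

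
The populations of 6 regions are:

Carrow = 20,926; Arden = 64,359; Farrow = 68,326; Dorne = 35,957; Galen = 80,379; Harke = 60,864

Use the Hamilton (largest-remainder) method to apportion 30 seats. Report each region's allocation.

The standard divisor is 330811/30 ≈ 11027.033.
Standard quotas: Carrow 1.8977, Arden 5.8365, Farrow 6.1962, Dorne 3.2608, Galen 7.2893, Harke 5.5195.
Lower quotas: Carrow 1, Arden 5, Farrow 6, Dorne 3, Galen 7, Harke 5 (sum 27, leaving 3 seats).
Remainders in descending order: Carrow 0.8977, Arden 0.8365, Harke 0.5195, Galen 0.2893, Dorne 0.2608, Farrow 0.1962.
Largest remainders: Carrow, Arden, Harke receive the extra seats.

Carrow 2, Arden 6, Farrow 6, Dorne 3, Galen 7, Harke 6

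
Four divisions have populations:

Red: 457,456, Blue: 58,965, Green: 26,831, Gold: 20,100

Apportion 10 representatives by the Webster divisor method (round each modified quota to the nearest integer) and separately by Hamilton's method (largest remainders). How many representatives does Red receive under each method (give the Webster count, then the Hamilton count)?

Webster: Red 9, Blue 1, Green 0, Gold 0.
Hamilton: Red 8, Blue 1, Green 1, Gold 0.
Red gets 9 under Webster and 8 under Hamilton.

9 and 8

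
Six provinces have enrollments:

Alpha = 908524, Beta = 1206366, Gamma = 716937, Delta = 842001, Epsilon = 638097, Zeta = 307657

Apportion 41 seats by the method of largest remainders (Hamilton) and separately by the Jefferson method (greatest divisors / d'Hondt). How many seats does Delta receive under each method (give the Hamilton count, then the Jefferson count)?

Hamilton: Alpha 8, Beta 11, Gamma 6, Delta 7, Epsilon 6, Zeta 3.
Jefferson: Alpha 8, Beta 11, Gamma 6, Delta 8, Epsilon 6, Zeta 2.
Delta gets 7 under Hamilton and 8 under Jefferson.

7 and 8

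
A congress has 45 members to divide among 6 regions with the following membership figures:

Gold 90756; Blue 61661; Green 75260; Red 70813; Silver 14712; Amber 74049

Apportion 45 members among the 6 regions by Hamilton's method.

Standard divisor: 387251 ÷ 45 ≈ 8605.578.
Standard quotas: Gold 10.5462, Blue 7.1652, Green 8.7455, Red 8.2287, Silver 1.7096, Amber 8.6048.
Lower quotas: Gold 10, Blue 7, Green 8, Red 8, Silver 1, Amber 8 (sum 42, leaving 3 seats).
Remainders in descending order: Green 0.7455, Silver 0.7096, Amber 0.6048, Gold 0.5462, Red 0.2287, Blue 0.1652.
Largest remainders: Green, Silver, Amber receive the extra seats.

Gold: 10, Blue: 7, Green: 9, Red: 8, Silver: 2, Amber: 9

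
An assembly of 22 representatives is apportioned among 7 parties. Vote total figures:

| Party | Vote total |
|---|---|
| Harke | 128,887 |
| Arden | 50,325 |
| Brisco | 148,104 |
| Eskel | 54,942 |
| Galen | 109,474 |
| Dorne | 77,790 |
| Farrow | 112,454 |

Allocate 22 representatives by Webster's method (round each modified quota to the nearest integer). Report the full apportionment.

Harke 4, Arden 2, Brisco 5, Eskel 2, Galen 3, Dorne 2, Farrow 4

Standard divisor 681976/22 ≈ 30998.909; standard quotas: Harke 4.158, Arden 1.623, Brisco 4.778, Eskel 1.772, Galen 3.532, Dorne 2.509, Farrow 3.628.
Rounding to the nearest integer gives 4, 2, 5, 2, 4, 3, 4 = 24 seats, so the divisor must be adjusted.
With modified divisor 31700: modified quotas Harke 4.066, Arden 1.588, Brisco 4.672, Eskel 1.733, Galen 3.453, Dorne 2.454, Farrow 3.547.
Rounding to the nearest integer: Harke 4, Arden 2, Brisco 5, Eskel 2, Galen 3, Dorne 2, Farrow 4 (total 22).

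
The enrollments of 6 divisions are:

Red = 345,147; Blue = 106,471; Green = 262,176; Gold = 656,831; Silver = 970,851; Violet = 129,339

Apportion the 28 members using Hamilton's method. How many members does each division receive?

The standard divisor is 2470815/28 ≈ 88243.393.
Standard quotas: Red 3.9113, Blue 1.2066, Green 2.9711, Gold 7.4434, Silver 11.0020, Violet 1.4657.
Lower quotas: Red 3, Blue 1, Green 2, Gold 7, Silver 11, Violet 1 (sum 25, leaving 3 seats).
Remainders in descending order: Green 0.9711, Red 0.9113, Violet 0.4657, Gold 0.4434, Blue 0.2066, Silver 0.0020.
Largest remainders: Green, Red, Violet receive the extra seats.

Red 4, Blue 1, Green 3, Gold 7, Silver 11, Violet 2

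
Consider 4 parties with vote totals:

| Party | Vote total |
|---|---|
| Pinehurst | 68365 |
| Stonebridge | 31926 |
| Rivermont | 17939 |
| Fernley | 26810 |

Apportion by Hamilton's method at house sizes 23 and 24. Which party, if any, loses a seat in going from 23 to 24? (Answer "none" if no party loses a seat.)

none

At 23 seats: Pinehurst 11, Stonebridge 5, Rivermont 3, Fernley 4.
At 24 seats: Pinehurst 11, Stonebridge 5, Rivermont 3, Fernley 5.
No party's allocation decreased.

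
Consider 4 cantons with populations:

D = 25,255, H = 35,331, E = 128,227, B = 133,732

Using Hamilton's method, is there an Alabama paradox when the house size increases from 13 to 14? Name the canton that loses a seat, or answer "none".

At 13 seats: D 1, H 2, E 5, B 5.
At 14 seats: D 1, H 1, E 6, B 6.
H drops from 2 to 1.

H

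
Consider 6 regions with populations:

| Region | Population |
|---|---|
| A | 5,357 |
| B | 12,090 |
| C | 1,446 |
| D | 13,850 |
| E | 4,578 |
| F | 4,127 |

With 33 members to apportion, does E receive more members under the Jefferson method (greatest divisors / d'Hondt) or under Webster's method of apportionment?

Jefferson: A 4, B 10, C 1, D 12, E 3, F 3.
Webster: A 4, B 10, C 1, D 11, E 4, F 3.
E gets 3 under Jefferson and 4 under Webster.

Webster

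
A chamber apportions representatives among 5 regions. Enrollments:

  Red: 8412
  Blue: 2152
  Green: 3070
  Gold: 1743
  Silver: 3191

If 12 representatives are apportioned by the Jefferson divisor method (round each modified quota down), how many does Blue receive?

1

Standard divisor 18568/12 ≈ 1547.333; standard quotas: Red 5.436, Blue 1.391, Green 1.984, Gold 1.126, Silver 2.062.
Rounding down gives 5, 1, 1, 1, 2 = 10 seats, so the divisor must be adjusted.
With modified divisor 1300: modified quotas Red 6.471, Blue 1.655, Green 2.362, Gold 1.341, Silver 2.455.
Rounding down: Red 6, Blue 1, Green 2, Gold 1, Silver 2 (total 12).
Blue receives 1.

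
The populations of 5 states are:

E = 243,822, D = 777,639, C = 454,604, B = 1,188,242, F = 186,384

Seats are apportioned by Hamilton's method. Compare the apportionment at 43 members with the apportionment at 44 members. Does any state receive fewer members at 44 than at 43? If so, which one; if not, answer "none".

At 43 seats: E 3, D 12, C 7, B 18, F 3.
At 44 seats: E 4, D 12, C 7, B 18, F 3.
No state's allocation decreased.

none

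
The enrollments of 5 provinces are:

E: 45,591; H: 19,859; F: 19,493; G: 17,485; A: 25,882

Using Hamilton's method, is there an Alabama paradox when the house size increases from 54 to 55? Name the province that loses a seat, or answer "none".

At 54 seats: E 19, H 8, F 8, G 8, A 11.
At 55 seats: E 20, H 9, F 8, G 7, A 11.
G drops from 8 to 7.

G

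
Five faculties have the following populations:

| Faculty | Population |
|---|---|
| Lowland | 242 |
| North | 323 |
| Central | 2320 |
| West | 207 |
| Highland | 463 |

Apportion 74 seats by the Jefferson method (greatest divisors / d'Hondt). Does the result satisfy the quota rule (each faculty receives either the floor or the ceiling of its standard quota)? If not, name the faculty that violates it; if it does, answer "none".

Central

Standard quotas: Lowland 5.037, North 6.723, Central 48.293, West 4.309, Highland 9.638.
Jefferson allocation: Lowland 5, North 6, Central 50, West 4, Highland 9.
Central has quota 48.293 (lower 48, upper 49) but receives 50 — outside the quota interval.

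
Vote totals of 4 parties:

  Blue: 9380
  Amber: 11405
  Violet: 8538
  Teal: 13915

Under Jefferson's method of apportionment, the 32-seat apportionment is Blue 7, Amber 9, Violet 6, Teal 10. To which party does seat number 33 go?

Teal

Priority for the next seat is population ÷ (current seats + 1).
Priorities: Blue 1172.500, Amber 1140.500, Violet 1219.714, Teal 1265.000.
Highest priority: Teal.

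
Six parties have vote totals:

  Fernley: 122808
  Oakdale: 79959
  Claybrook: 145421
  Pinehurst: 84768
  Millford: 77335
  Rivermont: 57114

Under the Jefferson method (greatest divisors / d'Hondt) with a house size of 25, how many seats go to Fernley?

Standard divisor 567405/25 ≈ 22696.2; standard quotas: Fernley 5.411, Oakdale 3.523, Claybrook 6.407, Pinehurst 3.735, Millford 3.407, Rivermont 2.516.
Rounding down gives 5, 3, 6, 3, 3, 2 = 22 seats, so the divisor must be adjusted.
With modified divisor 20200: modified quotas Fernley 6.080, Oakdale 3.958, Claybrook 7.199, Pinehurst 4.196, Millford 3.828, Rivermont 2.827.
Rounding down: Fernley 6, Oakdale 3, Claybrook 7, Pinehurst 4, Millford 3, Rivermont 2 (total 25).
Fernley receives 6.

6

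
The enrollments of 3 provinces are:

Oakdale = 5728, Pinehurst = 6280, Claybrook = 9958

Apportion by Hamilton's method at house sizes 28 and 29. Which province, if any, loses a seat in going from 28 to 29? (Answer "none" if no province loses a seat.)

none

At 28 seats: Oakdale 7, Pinehurst 8, Claybrook 13.
At 29 seats: Oakdale 8, Pinehurst 8, Claybrook 13.
No province's allocation decreased.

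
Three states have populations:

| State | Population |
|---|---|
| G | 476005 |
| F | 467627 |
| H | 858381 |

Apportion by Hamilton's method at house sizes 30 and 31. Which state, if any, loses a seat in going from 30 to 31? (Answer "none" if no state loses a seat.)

At 30 seats: G 8, F 8, H 14.
At 31 seats: G 8, F 8, H 15.
No state's allocation decreased.

none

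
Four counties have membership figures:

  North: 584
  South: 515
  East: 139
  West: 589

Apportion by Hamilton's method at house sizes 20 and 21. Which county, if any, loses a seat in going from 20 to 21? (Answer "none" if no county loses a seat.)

At 20 seats: North 6, South 6, East 2, West 6.
At 21 seats: North 7, South 6, East 1, West 7.
East drops from 2 to 1.

East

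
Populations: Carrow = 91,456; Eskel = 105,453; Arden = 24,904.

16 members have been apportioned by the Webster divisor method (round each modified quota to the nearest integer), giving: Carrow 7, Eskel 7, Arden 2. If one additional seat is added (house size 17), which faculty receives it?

Eskel

Priority for the next seat is population ÷ (current seats + 0.5).
Priorities: Carrow 12194.133, Eskel 14060.400, Arden 9961.600.
Highest priority: Eskel.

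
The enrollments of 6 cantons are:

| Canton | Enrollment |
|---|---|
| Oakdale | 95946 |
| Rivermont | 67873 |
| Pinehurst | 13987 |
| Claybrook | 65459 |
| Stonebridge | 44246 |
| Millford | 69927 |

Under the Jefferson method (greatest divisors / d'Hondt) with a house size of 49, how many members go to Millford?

Standard divisor 357438/49 ≈ 7294.653; standard quotas: Oakdale 13.153, Rivermont 9.304, Pinehurst 1.917, Claybrook 8.974, Stonebridge 6.066, Millford 9.586.
Rounding down gives 13, 9, 1, 8, 6, 9 = 46 seats, so the divisor must be adjusted.
With modified divisor 6900: modified quotas Oakdale 13.905, Rivermont 9.837, Pinehurst 2.027, Claybrook 9.487, Stonebridge 6.412, Millford 10.134.
Rounding down: Oakdale 13, Rivermont 9, Pinehurst 2, Claybrook 9, Stonebridge 6, Millford 10 (total 49).
Millford receives 10.

10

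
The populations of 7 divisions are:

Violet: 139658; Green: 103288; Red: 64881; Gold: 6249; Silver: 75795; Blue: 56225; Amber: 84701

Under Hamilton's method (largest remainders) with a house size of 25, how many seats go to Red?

The standard divisor is 530797/25 ≈ 21231.88.
Standard quotas: Violet 6.5778, Green 4.8648, Red 3.0558, Gold 0.2943, Silver 3.5699, Blue 2.6481, Amber 3.9893.
Lower quotas: Violet 6, Green 4, Red 3, Gold 0, Silver 3, Blue 2, Amber 3 (sum 21, leaving 4 seats).
Remainders in descending order: Amber 0.9893, Green 0.8648, Blue 0.6481, Violet 0.5778, Silver 0.5699, Gold 0.2943, Red 0.0558.
The surplus seats go to Amber, Green, Blue, Violet.
Red receives 3.

3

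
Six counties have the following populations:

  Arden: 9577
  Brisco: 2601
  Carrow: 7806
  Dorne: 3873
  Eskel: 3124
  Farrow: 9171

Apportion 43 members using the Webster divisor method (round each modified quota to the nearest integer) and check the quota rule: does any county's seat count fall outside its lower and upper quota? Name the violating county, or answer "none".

none

Standard quotas: Arden 11.391, Brisco 3.094, Carrow 9.285, Dorne 4.607, Eskel 3.716, Farrow 10.908.
Webster allocation: Arden 11, Brisco 3, Carrow 9, Dorne 5, Eskel 4, Farrow 11.
Every allocation lies between the lower and upper quota.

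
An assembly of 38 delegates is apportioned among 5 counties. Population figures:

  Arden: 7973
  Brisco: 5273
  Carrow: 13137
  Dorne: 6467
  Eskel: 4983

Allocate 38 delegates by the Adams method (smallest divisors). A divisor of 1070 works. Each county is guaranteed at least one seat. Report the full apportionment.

Arden 8, Brisco 5, Carrow 13, Dorne 7, Eskel 5

With modified divisor 1070: modified quotas Arden 7.451, Brisco 4.928, Carrow 12.278, Dorne 6.044, Eskel 4.657.
Rounding up: Arden 8, Brisco 5, Carrow 13, Dorne 7, Eskel 5 (total 38).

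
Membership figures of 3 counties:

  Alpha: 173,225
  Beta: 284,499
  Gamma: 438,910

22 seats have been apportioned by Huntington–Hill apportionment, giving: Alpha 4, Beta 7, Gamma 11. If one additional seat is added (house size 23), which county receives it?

Priority for the next seat is population ÷ (√(s·(s+1))).
Priorities: Alpha 38734.288, Beta 38017.778, Gamma 38202.212.
Highest priority: Alpha.

Alpha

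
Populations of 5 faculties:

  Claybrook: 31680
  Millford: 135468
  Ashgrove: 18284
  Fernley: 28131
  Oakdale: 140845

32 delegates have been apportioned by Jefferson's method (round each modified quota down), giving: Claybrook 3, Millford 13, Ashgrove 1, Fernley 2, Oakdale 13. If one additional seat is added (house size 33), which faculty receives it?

Oakdale

Priority for the next seat is population ÷ (current seats + 1).
Priorities: Claybrook 7920.000, Millford 9676.286, Ashgrove 9142.000, Fernley 9377.000, Oakdale 10060.357.
Highest priority: Oakdale.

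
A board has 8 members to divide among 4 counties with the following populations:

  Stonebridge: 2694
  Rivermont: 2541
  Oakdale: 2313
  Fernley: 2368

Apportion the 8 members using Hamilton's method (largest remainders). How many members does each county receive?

Total 9916; standard divisor 9916/8 ≈ 1239.5.
Standard quotas: Stonebridge 2.173, Rivermont 2.050, Oakdale 1.866, Fernley 1.910.
Lower quotas: Stonebridge 2, Rivermont 2, Oakdale 1, Fernley 1 (sum 6, leaving 2 seats).
Remainders in descending order: Fernley 0.910, Oakdale 0.866, Stonebridge 0.173, Rivermont 0.050.
The surplus seats go to Fernley, Oakdale.

Stonebridge=2, Rivermont=2, Oakdale=2, Fernley=2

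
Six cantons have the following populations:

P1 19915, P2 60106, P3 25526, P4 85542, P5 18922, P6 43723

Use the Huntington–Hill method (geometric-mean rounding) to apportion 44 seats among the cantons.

With divisor 5740: modified quotas P1 3.470, P2 10.471, P3 4.447, P4 14.903, P5 3.297, P6 7.617.
Geometric-mean thresholds: P1 √(3·4)=3.464, P2 √(10·11)=10.488, P3 √(4·5)=4.472, P4 √(14·15)=14.491, P5 √(3·4)=3.464, P6 √(7·8)=7.483.
Each quota rounded against its threshold gives P1 4, P2 10, P3 4, P4 15, P5 3, P6 8 (total 44).

P1 4; P2 10; P3 4; P4 15; P5 3; P6 8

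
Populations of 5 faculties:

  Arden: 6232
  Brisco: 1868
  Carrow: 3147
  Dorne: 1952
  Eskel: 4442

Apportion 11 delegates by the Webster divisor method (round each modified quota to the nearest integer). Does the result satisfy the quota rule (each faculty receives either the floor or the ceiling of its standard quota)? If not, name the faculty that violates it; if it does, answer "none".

Standard quotas: Arden 3.886, Brisco 1.165, Carrow 1.962, Dorne 1.217, Eskel 2.770.
Webster allocation: Arden 4, Brisco 1, Carrow 2, Dorne 1, Eskel 3.
Every allocation lies between the lower and upper quota.

none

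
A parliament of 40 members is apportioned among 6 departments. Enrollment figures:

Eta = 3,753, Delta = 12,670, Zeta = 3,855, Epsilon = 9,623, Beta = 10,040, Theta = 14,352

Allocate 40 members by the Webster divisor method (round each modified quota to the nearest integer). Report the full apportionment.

Eta: 3, Delta: 9, Zeta: 3, Epsilon: 7, Beta: 7, Theta: 11

Standard divisor 54293/40 ≈ 1357.325; standard quotas: Eta 2.765, Delta 9.335, Zeta 2.840, Epsilon 7.090, Beta 7.397, Theta 10.574.
Rounding to the nearest integer gives Eta 3, Delta 9, Zeta 3, Epsilon 7, Beta 7, Theta 11 — total 40, matching the house size, so no adjustment is needed.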